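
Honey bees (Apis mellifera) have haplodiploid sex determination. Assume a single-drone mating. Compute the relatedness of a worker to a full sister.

0.75

Haplodiploid full sisters inherit their father's entire haploid genome identically (contributing 1/2) and on average half of their mother's contribution (1/2 · 1/2 = 1/4); r = 1/2 + 1/4 = 3/4.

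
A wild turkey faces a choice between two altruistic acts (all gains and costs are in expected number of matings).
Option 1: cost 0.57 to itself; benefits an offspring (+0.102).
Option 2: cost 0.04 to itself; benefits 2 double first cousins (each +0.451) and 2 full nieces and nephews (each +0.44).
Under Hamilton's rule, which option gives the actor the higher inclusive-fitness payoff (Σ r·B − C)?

Option 2

Option 1: r to an offspring = 0.5.
Option 1: Σ r·B − C = (1·0.5·0.102) − 0.57 = -0.519.
Option 2: r to a double first cousin = 0.25.
Option 2: r to a full niece or nephew = 0.25.
Option 2: Σ r·B − C = (2·0.25·0.451 + 2·0.25·0.44) − 0.04 = 0.4055.
Option 2 has the higher net inclusive-fitness payoff.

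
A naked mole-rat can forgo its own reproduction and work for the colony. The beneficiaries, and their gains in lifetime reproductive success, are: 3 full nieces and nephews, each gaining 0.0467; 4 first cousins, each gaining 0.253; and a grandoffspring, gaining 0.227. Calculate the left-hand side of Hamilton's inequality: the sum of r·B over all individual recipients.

r to a full niece or nephew = 0.25 (full aunt/uncle↔niece/nephew: two paths of length 3 through the shared grandparent pair: r = 2·(1/2)^3 = 1/4).
r to a first cousin = 0.125 (first cousins share one grandparent pair — two paths of length 4: r = 2·(1/2)^4 = 1/8).
r to a grandoffspring = 0.25 (two parent–offspring links: r = (1/2)^2 = 1/4).
Summing one r·B term per recipient: 3·0.25·0.0467 + 4·0.125·0.253 + 1·0.25·0.227 = 0.218275.

0.218275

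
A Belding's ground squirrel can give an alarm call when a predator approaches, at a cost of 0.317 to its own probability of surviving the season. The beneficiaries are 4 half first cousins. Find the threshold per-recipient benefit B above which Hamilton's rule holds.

r to a half first cousin = 1/16 (half first cousins share one grandparent — one path of length 4: r = (1/2)^4 = 1/16).
Hamilton's rule with n recipients of equal r: n·r·B > C, so B > C/(n·r) = 0.317/(4·0.0625) = 1.268.

1.268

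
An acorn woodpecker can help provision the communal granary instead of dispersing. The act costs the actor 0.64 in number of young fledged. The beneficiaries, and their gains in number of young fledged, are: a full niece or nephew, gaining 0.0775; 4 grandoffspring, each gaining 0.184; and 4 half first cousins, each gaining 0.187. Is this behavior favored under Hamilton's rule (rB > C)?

No

Hamilton's rule: the trait is favored when the sum of r·B over every recipient exceeds the actor's cost C.
r to a full niece or nephew = 1/4 (full aunt/uncle↔niece/nephew: two paths of length 3 through the shared grandparent pair: r = 2·(1/2)^3 = 1/4).
r to a grandoffspring = 0.25 (two parent–offspring links: r = (1/2)^2 = 1/4).
r to a half first cousin = 1/16 (half first cousins share one grandparent — one path of length 4: r = (1/2)^4 = 1/16).
Summing one r·B term per recipient: 1·0.25·0.0775 + 4·0.25·0.184 + 4·0.0625·0.187 = 0.250125.
0.250125 < 0.64: the indirect benefit is less than the cost.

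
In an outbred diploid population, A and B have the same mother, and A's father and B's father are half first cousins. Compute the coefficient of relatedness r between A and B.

With two independent routes of shared ancestry, r is the sum of the two contributions.
A and B are related in two ways: half-sibs through their shared mother (r = 1/4) and half second cousins through their fathers (r = 1/64).
r = 1/4 + 1/64 = 0.265625.

0.265625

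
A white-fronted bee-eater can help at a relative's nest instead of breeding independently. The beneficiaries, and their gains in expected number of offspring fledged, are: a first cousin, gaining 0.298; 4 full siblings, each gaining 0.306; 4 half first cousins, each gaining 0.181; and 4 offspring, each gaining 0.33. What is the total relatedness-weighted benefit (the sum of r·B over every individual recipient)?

r to a first cousin = 1/8 (first cousins share one grandparent pair — two paths of length 4: r = 2·(1/2)^4 = 1/8).
r to a full sibling = 0.5 (full sibs share both parents — two paths of length 2: r = 2·(1/2)^2 = 1/2).
r to a half first cousin = 1/16 (half first cousins share one grandparent — one path of length 4: r = (1/2)^4 = 1/16).
r to an offspring = 0.5 (one parent–offspring link: r = (1/2)^1 = 1/2).
Summing one r·B term per recipient: 1·0.125·0.298 + 4·0.5·0.306 + 4·0.0625·0.181 + 4·0.5·0.33 = 1.3545.

1.3545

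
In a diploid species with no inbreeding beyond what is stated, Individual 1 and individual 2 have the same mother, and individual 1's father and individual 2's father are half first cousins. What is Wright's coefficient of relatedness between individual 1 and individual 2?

Relatedness sums over independent paths through distinct common ancestors.
Individual 1 and individual 2 are related in two ways: half-sibs through their shared mother (r = 1/4) and half second cousins through their fathers (r = 1/64).
r = 1/4 + 1/64 = 17/64 = 0.265625.

0.265625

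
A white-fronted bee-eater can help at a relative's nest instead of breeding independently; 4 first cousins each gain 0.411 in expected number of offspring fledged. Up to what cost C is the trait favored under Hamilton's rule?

r to a first cousin = 0.125 (first cousins share one grandparent pair — two paths of length 4: r = 2·(1/2)^4 = 1/8).
Hamilton's rule: n·r·B > C, so the trait is favored while C < n·r·B = 4·0.125·0.411 = 0.2055.

0.2055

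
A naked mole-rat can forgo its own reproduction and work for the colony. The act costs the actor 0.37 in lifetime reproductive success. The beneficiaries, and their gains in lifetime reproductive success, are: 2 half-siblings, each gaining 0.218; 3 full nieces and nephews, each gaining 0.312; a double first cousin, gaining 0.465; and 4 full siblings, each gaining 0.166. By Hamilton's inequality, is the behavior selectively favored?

Yes

Hamilton's rule: the trait is favored when the sum of r·B over every recipient exceeds the actor's cost C.
r to a half-sibling = 1/4 (half-sibs share one parent — one path of length 2: r = (1/2)^2 = 1/4).
r to a full niece or nephew = 0.25 (full aunt/uncle↔niece/nephew: two paths of length 3 through the shared grandparent pair: r = 2·(1/2)^3 = 1/4).
r to a double first cousin = 1/4 (double first cousins share both grandparent pairs — four paths of length 4: r = 4·(1/2)^4 = 1/4).
r to a full sibling = 0.5 (full sibs share both parents — two paths of length 2: r = 2·(1/2)^2 = 1/2).
Summing one r·B term per recipient: 2·0.25·0.218 + 3·0.25·0.312 + 1·0.25·0.465 + 4·0.5·0.166 = 0.79125.
0.79125 > 0.37: the indirect benefit exceeds the cost.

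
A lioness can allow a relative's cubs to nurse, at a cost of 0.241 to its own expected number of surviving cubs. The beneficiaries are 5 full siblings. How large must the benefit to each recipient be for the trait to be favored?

r to a full sibling = 0.5 (full sibs share both parents — two paths of length 2: r = 2·(1/2)^2 = 1/2).
Hamilton's rule with n recipients of equal r: n·r·B > C, so B > C/(n·r) = 0.241/(5·0.5) = 0.0964.

0.0964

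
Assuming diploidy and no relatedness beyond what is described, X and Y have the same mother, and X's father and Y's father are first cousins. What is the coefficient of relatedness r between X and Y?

0.28125

Wright's path rule: contributions from independent ancestry routes add.
X and Y are related in two ways: half-sibs through their shared mother (r = 1/4) and second cousins through their fathers (r = 1/32).
r = 1/4 + 1/32 = 9/32 = 0.28125.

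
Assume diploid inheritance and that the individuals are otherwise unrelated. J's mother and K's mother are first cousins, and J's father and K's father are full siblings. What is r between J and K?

0.15625

With two independent routes of shared ancestry, r is the sum of the two contributions.
J and K are related in two ways: second cousins through their mothers (r = 1/32) and first cousins through their fathers (r = 1/8).
r = 1/32 + 1/8 = 5/32 = 0.15625.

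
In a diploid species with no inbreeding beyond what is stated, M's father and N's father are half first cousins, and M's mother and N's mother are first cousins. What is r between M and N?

0.046875

Relatedness sums over independent paths through distinct common ancestors.
M and N are related in two ways: half second cousins through their fathers (r = 1/64) and second cousins through their mothers (r = 1/32).
r = 1/64 + 1/32 = 3/64 = 0.046875.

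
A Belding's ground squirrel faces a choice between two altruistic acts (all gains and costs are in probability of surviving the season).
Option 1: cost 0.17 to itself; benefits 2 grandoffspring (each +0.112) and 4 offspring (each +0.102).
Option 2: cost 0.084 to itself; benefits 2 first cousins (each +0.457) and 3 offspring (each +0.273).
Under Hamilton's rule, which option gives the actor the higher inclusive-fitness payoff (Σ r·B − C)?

Option 1: r to a grandoffspring = 0.25.
Option 1: r to an offspring = 0.5.
Option 1: Σ r·B − C = (2·0.25·0.112 + 4·0.5·0.102) − 0.17 = 0.09.
Option 2: r to a first cousin = 0.125.
Option 2: r to an offspring = 0.5.
Option 2: Σ r·B − C = (2·0.125·0.457 + 3·0.5·0.273) − 0.084 = 0.43975.
Option 2 has the higher net inclusive-fitness payoff.

Option 2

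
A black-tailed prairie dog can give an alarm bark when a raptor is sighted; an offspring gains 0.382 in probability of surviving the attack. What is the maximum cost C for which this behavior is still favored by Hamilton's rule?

0.191

r to an offspring = 0.5 (one parent–offspring link: r = (1/2)^1 = 1/2).
Hamilton's rule: n·r·B > C, so the trait is favored while C < n·r·B = 1·0.5·0.382 = 0.191.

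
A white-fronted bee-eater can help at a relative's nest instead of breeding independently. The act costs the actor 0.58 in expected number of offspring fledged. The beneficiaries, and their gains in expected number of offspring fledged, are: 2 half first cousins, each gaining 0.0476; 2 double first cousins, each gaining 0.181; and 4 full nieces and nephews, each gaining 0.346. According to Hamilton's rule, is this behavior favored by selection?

No

Hamilton's rule: the trait is favored when the sum of r·B over every recipient exceeds the actor's cost C.
r to a half first cousin = 0.0625 (half first cousins share one grandparent — one path of length 4: r = (1/2)^4 = 1/16).
r to a double first cousin = 0.25 (double first cousins share both grandparent pairs — four paths of length 4: r = 4·(1/2)^4 = 1/4).
r to a full niece or nephew = 1/4 (full aunt/uncle↔niece/nephew: two paths of length 3 through the shared grandparent pair: r = 2·(1/2)^3 = 1/4).
Summing one r·B term per recipient: 2·0.0625·0.0476 + 2·0.25·0.181 + 4·0.25·0.346 = 0.44245.
0.44245 < 0.58: the indirect benefit is less than the cost.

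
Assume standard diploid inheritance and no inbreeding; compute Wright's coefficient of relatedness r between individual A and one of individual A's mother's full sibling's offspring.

Each parent–offspring link contributes a factor of 1/2, and independent paths through distinct common ancestors add.
First cousins share one grandparent pair — two paths of length 4: r = 2·(1/2)^4 = 1/8.

0.125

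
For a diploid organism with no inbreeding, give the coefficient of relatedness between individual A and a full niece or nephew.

Full aunt/uncle↔niece/nephew: two paths of length 3 through the shared grandparent pair: r = 2·(1/2)^3 = 1/4.

0.25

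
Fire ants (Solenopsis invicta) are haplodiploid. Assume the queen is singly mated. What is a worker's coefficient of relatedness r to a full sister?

Haplodiploid full sisters inherit their father's entire haploid genome identically (contributing 1/2) and on average half of their mother's contribution (1/2 · 1/2 = 1/4); r = 1/2 + 1/4 = 3/4.

0.75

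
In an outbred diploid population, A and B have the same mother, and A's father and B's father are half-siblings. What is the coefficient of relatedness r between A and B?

0.3125

Independent pedigree routes through distinct common ancestors add.
A and B are related in two ways: half-sibs through their shared mother (r = 1/4) and half first cousins through their fathers (r = 1/16).
r = 1/4 + 1/16 = 5/16 = 0.3125.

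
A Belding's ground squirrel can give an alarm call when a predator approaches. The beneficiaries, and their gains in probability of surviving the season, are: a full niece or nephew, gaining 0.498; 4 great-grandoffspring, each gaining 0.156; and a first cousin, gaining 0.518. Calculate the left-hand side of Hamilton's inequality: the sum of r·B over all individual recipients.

r to a full niece or nephew = 0.25 (full aunt/uncle↔niece/nephew: two paths of length 3 through the shared grandparent pair: r = 2·(1/2)^3 = 1/4).
r to a great-grandoffspring = 1/8 (three parent–offspring links: r = (1/2)^3 = 1/8).
r to a first cousin = 0.125 (first cousins share one grandparent pair — two paths of length 4: r = 2·(1/2)^4 = 1/8).
Summing one r·B term per recipient: 1·0.25·0.498 + 4·0.125·0.156 + 1·0.125·0.518 = 0.26725.

0.26725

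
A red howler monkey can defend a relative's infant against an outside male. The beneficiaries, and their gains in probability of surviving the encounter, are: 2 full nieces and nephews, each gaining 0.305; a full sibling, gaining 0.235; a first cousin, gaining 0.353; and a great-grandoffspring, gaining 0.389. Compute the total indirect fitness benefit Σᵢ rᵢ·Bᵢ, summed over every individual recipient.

r to a full niece or nephew = 1/4 (full aunt/uncle↔niece/nephew: two paths of length 3 through the shared grandparent pair: r = 2·(1/2)^3 = 1/4).
r to a full sibling = 0.5 (full sibs share both parents — two paths of length 2: r = 2·(1/2)^2 = 1/2).
r to a first cousin = 0.125 (first cousins share one grandparent pair — two paths of length 4: r = 2·(1/2)^4 = 1/8).
r to a great-grandoffspring = 0.125 (three parent–offspring links: r = (1/2)^3 = 1/8).
Summing one r·B term per recipient: 2·0.25·0.305 + 1·0.5·0.235 + 1·0.125·0.353 + 1·0.125·0.389 = 0.36275.

0.36275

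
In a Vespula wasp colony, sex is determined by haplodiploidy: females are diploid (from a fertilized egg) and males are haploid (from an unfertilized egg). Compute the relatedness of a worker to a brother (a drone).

0.25

Her haploid brother carries none of their father's genes and a random half of their mother's genome; that half matches the maternal half of her own genome with probability 1/2: r = 1/2 · 1/2 = 1/4.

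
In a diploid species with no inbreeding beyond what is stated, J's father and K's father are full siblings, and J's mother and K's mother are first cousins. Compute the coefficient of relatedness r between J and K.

Independent pedigree routes through distinct common ancestors add.
J and K are related in two ways: first cousins through their fathers (r = 1/8) and second cousins through their mothers (r = 1/32).
r = 1/8 + 1/32 = 5/32 = 0.15625.

0.15625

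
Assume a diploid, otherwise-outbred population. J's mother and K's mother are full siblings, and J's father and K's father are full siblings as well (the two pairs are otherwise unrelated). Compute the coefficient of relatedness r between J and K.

0.25

Independent pedigree routes through distinct common ancestors add.
J and K are related in two ways: first cousins through their mothers (r = 1/8) and first cousins through their fathers (r = 1/8) — i.e. double first cousins.
r = 1/8 + 1/8 = 1/4 = 0.25.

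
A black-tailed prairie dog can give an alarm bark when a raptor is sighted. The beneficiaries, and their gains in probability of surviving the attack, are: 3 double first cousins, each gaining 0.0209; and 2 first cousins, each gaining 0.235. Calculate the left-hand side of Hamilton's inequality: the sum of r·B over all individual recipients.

r to a double first cousin = 1/4 (double first cousins share both grandparent pairs — four paths of length 4: r = 4·(1/2)^4 = 1/4).
r to a first cousin = 0.125 (first cousins share one grandparent pair — two paths of length 4: r = 2·(1/2)^4 = 1/8).
Summing one r·B term per recipient: 3·0.25·0.0209 + 2·0.125·0.235 = 0.074425.

0.074425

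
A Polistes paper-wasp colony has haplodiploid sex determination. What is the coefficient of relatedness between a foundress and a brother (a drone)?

Her haploid brother carries none of their father's genes and a random half of their mother's genome; that half matches the maternal half of her own genome with probability 1/2: r = 1/2 · 1/2 = 1/4.

0.25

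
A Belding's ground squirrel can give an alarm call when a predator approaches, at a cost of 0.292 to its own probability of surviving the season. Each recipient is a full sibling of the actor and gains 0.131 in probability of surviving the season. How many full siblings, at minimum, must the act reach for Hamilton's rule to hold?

r to a full sibling = 1/2 (full sibs share both parents — two paths of length 2: r = 2·(1/2)^2 = 1/2).
Hamilton's rule: n·r·B > C  ⇒  n > C/(r·B) = 0.292/(0.5·0.131) = 4.458.
The smallest integer exceeding 4.458 is 5.

5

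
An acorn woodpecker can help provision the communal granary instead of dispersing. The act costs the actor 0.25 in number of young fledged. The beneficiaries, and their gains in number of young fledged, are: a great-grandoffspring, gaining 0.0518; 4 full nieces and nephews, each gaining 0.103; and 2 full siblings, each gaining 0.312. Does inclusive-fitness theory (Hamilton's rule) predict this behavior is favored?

Yes

Hamilton's rule: the trait is favored when the sum of r·B over every recipient exceeds the actor's cost C.
r to a great-grandoffspring = 1/8 (three parent–offspring links: r = (1/2)^3 = 1/8).
r to a full niece or nephew = 0.25 (full aunt/uncle↔niece/nephew: two paths of length 3 through the shared grandparent pair: r = 2·(1/2)^3 = 1/4).
r to a full sibling = 1/2 (full sibs share both parents — two paths of length 2: r = 2·(1/2)^2 = 1/2).
Summing one r·B term per recipient: 1·0.125·0.0518 + 4·0.25·0.103 + 2·0.5·0.312 = 0.421475.
0.421475 > 0.25: the indirect benefit exceeds the cost.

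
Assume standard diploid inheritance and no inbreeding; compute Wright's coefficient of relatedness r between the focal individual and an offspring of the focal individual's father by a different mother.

Each parent–offspring link contributes a factor of 1/2, and independent paths through distinct common ancestors add.
Half-sibs share one parent — one path of length 2: r = (1/2)^2 = 1/4.

0.25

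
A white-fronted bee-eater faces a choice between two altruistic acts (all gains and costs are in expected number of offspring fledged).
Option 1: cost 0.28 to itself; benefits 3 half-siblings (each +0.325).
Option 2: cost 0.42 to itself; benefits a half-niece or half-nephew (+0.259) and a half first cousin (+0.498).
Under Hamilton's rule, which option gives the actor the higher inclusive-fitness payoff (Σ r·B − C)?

Option 1

Option 1: r to a half-sibling = 0.25.
Option 1: Σ r·B − C = (3·0.25·0.325) − 0.28 = -0.03625.
Option 2: r to a half-niece or half-nephew = 0.125.
Option 2: r to a half first cousin = 0.0625.
Option 2: Σ r·B − C = (1·0.125·0.259 + 1·0.0625·0.498) − 0.42 = -0.3565.
Option 1 has the higher net inclusive-fitness payoff.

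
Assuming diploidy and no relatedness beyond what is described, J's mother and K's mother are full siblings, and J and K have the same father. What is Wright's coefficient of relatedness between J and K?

Independent pedigree routes through distinct common ancestors add.
J and K are related in two ways: first cousins through their mothers (r = 1/8) and half-sibs through their shared father (r = 1/4).
r = 1/8 + 1/4 = 3/8 = 0.375.

0.375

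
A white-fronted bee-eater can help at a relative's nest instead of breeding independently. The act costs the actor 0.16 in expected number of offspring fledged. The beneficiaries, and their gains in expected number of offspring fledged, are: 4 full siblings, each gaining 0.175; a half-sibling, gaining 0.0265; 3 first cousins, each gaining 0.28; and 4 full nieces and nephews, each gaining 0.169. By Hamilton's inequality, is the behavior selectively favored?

Hamilton's rule: the trait is favored when the sum of r·B over every recipient exceeds the actor's cost C.
r to a full sibling = 0.5 (full sibs share both parents — two paths of length 2: r = 2·(1/2)^2 = 1/2).
r to a half-sibling = 1/4 (half-sibs share one parent — one path of length 2: r = (1/2)^2 = 1/4).
r to a first cousin = 1/8 (first cousins share one grandparent pair — two paths of length 4: r = 2·(1/2)^4 = 1/8).
r to a full niece or nephew = 0.25 (full aunt/uncle↔niece/nephew: two paths of length 3 through the shared grandparent pair: r = 2·(1/2)^3 = 1/4).
Summing one r·B term per recipient: 4·0.5·0.175 + 1·0.25·0.0265 + 3·0.125·0.28 + 4·0.25·0.169 = 0.630625.
0.630625 > 0.16: the indirect benefit exceeds the cost.

Yes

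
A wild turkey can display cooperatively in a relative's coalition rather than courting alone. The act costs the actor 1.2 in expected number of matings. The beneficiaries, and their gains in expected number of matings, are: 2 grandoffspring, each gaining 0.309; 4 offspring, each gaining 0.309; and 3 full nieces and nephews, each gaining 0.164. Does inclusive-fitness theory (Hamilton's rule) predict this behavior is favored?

No

Hamilton's rule: the trait is favored when the sum of r·B over every recipient exceeds the actor's cost C.
r to a grandoffspring = 0.25 (two parent–offspring links: r = (1/2)^2 = 1/4).
r to an offspring = 0.5 (one parent–offspring link: r = (1/2)^1 = 1/2).
r to a full niece or nephew = 0.25 (full aunt/uncle↔niece/nephew: two paths of length 3 through the shared grandparent pair: r = 2·(1/2)^3 = 1/4).
Summing one r·B term per recipient: 2·0.25·0.309 + 4·0.5·0.309 + 3·0.25·0.164 = 0.8955.
0.8955 < 1.2: the indirect benefit is less than the cost.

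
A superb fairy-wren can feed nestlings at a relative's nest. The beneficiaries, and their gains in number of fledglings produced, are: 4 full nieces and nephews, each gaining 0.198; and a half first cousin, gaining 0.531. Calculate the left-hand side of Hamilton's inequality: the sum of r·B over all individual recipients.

r to a full niece or nephew = 0.25 (full aunt/uncle↔niece/nephew: two paths of length 3 through the shared grandparent pair: r = 2·(1/2)^3 = 1/4).
r to a half first cousin = 1/16 (half first cousins share one grandparent — one path of length 4: r = (1/2)^4 = 1/16).
Summing one r·B term per recipient: 4·0.25·0.198 + 1·0.0625·0.531 = 0.2311875.

0.2311875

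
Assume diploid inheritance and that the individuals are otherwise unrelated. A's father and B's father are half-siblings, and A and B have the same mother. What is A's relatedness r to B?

Relatedness sums over independent paths through distinct common ancestors.
A and B are related in two ways: half first cousins through their fathers (r = 1/16) and half-sibs through their shared mother (r = 1/4).
r = 1/16 + 1/4 = 0.3125.

0.3125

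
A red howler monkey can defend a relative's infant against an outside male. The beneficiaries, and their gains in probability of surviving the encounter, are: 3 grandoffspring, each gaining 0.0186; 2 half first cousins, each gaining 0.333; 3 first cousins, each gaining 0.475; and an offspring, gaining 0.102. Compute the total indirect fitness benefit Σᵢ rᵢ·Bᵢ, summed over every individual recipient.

r to a grandoffspring = 1/4 (two parent–offspring links: r = (1/2)^2 = 1/4).
r to a half first cousin = 0.0625 (half first cousins share one grandparent — one path of length 4: r = (1/2)^4 = 1/16).
r to a first cousin = 1/8 (first cousins share one grandparent pair — two paths of length 4: r = 2·(1/2)^4 = 1/8).
r to an offspring = 1/2 (one parent–offspring link: r = (1/2)^1 = 1/2).
Summing one r·B term per recipient: 3·0.25·0.0186 + 2·0.0625·0.333 + 3·0.125·0.475 + 1·0.5·0.102 = 0.2847.

0.2847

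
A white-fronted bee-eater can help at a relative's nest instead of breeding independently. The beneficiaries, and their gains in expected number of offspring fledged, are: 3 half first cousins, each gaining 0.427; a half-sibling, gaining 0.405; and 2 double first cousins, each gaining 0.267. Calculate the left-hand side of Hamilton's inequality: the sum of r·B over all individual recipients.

0.3148125

r to a half first cousin = 1/16 (half first cousins share one grandparent — one path of length 4: r = (1/2)^4 = 1/16).
r to a half-sibling = 1/4 (half-sibs share one parent — one path of length 2: r = (1/2)^2 = 1/4).
r to a double first cousin = 0.25 (double first cousins share both grandparent pairs — four paths of length 4: r = 4·(1/2)^4 = 1/4).
Summing one r·B term per recipient: 3·0.0625·0.427 + 1·0.25·0.405 + 2·0.25·0.267 = 0.3148125.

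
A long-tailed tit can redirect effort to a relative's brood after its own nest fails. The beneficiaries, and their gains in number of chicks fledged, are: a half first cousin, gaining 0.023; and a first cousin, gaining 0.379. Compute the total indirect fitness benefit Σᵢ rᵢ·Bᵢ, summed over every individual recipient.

r to a half first cousin = 0.0625 (half first cousins share one grandparent — one path of length 4: r = (1/2)^4 = 1/16).
r to a first cousin = 0.125 (first cousins share one grandparent pair — two paths of length 4: r = 2·(1/2)^4 = 1/8).
Summing one r·B term per recipient: 1·0.0625·0.023 + 1·0.125·0.379 = 0.0488125.

0.0488125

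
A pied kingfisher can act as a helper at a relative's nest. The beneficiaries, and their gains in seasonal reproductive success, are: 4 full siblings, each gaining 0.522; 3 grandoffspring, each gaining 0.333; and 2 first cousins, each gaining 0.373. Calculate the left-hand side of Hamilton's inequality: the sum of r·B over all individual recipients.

r to a full sibling = 0.5 (full sibs share both parents — two paths of length 2: r = 2·(1/2)^2 = 1/2).
r to a grandoffspring = 0.25 (two parent–offspring links: r = (1/2)^2 = 1/4).
r to a first cousin = 0.125 (first cousins share one grandparent pair — two paths of length 4: r = 2·(1/2)^4 = 1/8).
Summing one r·B term per recipient: 4·0.5·0.522 + 3·0.25·0.333 + 2·0.125·0.373 = 1.387.

1.387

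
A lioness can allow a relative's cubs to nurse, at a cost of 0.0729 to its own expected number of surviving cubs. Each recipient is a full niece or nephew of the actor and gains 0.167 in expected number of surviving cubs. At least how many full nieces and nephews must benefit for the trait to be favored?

2

r to a full niece or nephew = 1/4 (full aunt/uncle↔niece/nephew: two paths of length 3 through the shared grandparent pair: r = 2·(1/2)^3 = 1/4).
Hamilton's rule: n·r·B > C  ⇒  n > C/(r·B) = 0.0729/(0.25·0.167) = 1.746.
The smallest integer exceeding 1.746 is 2.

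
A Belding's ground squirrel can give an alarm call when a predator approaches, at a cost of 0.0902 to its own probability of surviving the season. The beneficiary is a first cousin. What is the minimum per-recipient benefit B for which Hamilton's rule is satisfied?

r to a first cousin = 1/8 (first cousins share one grandparent pair — two paths of length 4: r = 2·(1/2)^4 = 1/8).
Hamilton's rule with n recipients of equal r: n·r·B > C, so B > C/(n·r) = 0.0902/(1·0.125) = 0.7216.

0.7216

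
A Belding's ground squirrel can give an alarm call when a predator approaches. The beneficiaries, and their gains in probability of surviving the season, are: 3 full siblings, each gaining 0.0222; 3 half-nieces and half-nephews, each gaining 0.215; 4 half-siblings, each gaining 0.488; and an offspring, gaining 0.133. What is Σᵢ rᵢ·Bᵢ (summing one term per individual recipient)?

0.668425

r to a full sibling = 1/2 (full sibs share both parents — two paths of length 2: r = 2·(1/2)^2 = 1/2).
r to a half-niece or half-nephew = 0.125 (half-aunt/uncle↔niece/nephew: one path of length 3: r = (1/2)^3 = 1/8).
r to a half-sibling = 1/4 (half-sibs share one parent — one path of length 2: r = (1/2)^2 = 1/4).
r to an offspring = 0.5 (one parent–offspring link: r = (1/2)^1 = 1/2).
Summing one r·B term per recipient: 3·0.5·0.0222 + 3·0.125·0.215 + 4·0.25·0.488 + 1·0.5·0.133 = 0.668425.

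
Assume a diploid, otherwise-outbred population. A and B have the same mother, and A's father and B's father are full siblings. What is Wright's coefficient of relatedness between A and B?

Independent pedigree routes through distinct common ancestors add.
A and B are related in two ways: half-sibs through their shared mother (r = 1/4) and first cousins through their fathers (r = 1/8).
r = 1/4 + 1/8 = 0.375.

0.375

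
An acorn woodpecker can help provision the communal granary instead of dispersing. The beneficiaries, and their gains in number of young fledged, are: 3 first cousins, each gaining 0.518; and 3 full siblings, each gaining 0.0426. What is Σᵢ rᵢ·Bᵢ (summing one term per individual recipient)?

r to a first cousin = 0.125 (first cousins share one grandparent pair — two paths of length 4: r = 2·(1/2)^4 = 1/8).
r to a full sibling = 1/2 (full sibs share both parents — two paths of length 2: r = 2·(1/2)^2 = 1/2).
Summing one r·B term per recipient: 3·0.125·0.518 + 3·0.5·0.0426 = 0.25815.

0.25815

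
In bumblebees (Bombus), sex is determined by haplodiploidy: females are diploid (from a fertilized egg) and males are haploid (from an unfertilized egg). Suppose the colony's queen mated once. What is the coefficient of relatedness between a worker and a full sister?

Haplodiploid full sisters inherit their father's entire haploid genome identically (contributing 1/2) and on average half of their mother's contribution (1/2 · 1/2 = 1/4); r = 1/2 + 1/4 = 3/4.

0.75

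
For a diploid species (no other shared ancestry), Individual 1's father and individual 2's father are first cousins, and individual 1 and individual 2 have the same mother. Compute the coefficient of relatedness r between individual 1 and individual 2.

0.28125

With two independent routes of shared ancestry, r is the sum of the two contributions.
Individual 1 and individual 2 are related in two ways: second cousins through their fathers (r = 1/32) and half-sibs through their shared mother (r = 1/4).
r = 1/32 + 1/4 = 9/32 = 0.28125.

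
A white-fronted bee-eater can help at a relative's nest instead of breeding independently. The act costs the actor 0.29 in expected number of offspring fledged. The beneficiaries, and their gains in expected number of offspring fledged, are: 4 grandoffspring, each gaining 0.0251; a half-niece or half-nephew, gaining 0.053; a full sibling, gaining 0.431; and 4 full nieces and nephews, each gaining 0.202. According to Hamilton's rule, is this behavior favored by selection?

Hamilton's rule: the trait is favored when the sum of r·B over every recipient exceeds the actor's cost C.
r to a grandoffspring = 1/4 (two parent–offspring links: r = (1/2)^2 = 1/4).
r to a half-niece or half-nephew = 1/8 (half-aunt/uncle↔niece/nephew: one path of length 3: r = (1/2)^3 = 1/8).
r to a full sibling = 0.5 (full sibs share both parents — two paths of length 2: r = 2·(1/2)^2 = 1/2).
r to a full niece or nephew = 1/4 (full aunt/uncle↔niece/nephew: two paths of length 3 through the shared grandparent pair: r = 2·(1/2)^3 = 1/4).
Summing one r·B term per recipient: 4·0.25·0.0251 + 1·0.125·0.053 + 1·0.5·0.431 + 4·0.25·0.202 = 0.449225.
0.449225 > 0.29: the indirect benefit exceeds the cost.

Yes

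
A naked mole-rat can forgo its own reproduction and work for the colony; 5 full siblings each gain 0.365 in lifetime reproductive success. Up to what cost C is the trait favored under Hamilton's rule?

r to a full sibling = 1/2 (full sibs share both parents — two paths of length 2: r = 2·(1/2)^2 = 1/2).
Hamilton's rule: n·r·B > C, so the trait is favored while C < n·r·B = 5·0.5·0.365 = 0.9125.

0.9125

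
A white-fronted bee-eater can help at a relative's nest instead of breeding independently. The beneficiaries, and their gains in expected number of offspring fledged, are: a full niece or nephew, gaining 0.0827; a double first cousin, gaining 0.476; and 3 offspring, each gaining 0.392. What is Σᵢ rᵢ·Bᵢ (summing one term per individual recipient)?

0.727675

r to a full niece or nephew = 1/4 (full aunt/uncle↔niece/nephew: two paths of length 3 through the shared grandparent pair: r = 2·(1/2)^3 = 1/4).
r to a double first cousin = 0.25 (double first cousins share both grandparent pairs — four paths of length 4: r = 4·(1/2)^4 = 1/4).
r to an offspring = 1/2 (one parent–offspring link: r = (1/2)^1 = 1/2).
Summing one r·B term per recipient: 1·0.25·0.0827 + 1·0.25·0.476 + 3·0.5·0.392 = 0.727675.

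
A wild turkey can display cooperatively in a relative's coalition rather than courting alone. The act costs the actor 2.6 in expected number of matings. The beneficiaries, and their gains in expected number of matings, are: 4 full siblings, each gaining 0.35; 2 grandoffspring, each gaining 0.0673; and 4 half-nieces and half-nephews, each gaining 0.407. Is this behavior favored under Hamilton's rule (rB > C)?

No

Hamilton's rule: the trait is favored when the sum of r·B over every recipient exceeds the actor's cost C.
r to a full sibling = 1/2 (full sibs share both parents — two paths of length 2: r = 2·(1/2)^2 = 1/2).
r to a grandoffspring = 0.25 (two parent–offspring links: r = (1/2)^2 = 1/4).
r to a half-niece or half-nephew = 1/8 (half-aunt/uncle↔niece/nephew: one path of length 3: r = (1/2)^3 = 1/8).
Summing one r·B term per recipient: 4·0.5·0.35 + 2·0.25·0.0673 + 4·0.125·0.407 = 0.93715.
0.93715 < 2.6: the indirect benefit is less than the cost.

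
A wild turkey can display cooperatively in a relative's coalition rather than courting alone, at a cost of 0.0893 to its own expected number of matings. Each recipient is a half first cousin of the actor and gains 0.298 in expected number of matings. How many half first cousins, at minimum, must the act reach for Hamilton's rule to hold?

r to a half first cousin = 0.0625 (half first cousins share one grandparent — one path of length 4: r = (1/2)^4 = 1/16).
Hamilton's rule: n·r·B > C  ⇒  n > C/(r·B) = 0.0893/(0.0625·0.298) = 4.795.
The smallest integer exceeding 4.795 is 5.

5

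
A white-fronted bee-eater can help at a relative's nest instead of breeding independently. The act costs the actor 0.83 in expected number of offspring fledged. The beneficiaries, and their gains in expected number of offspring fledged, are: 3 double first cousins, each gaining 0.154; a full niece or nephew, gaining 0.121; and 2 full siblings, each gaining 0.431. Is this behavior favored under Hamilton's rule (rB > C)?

Hamilton's rule: the trait is favored when the sum of r·B over every recipient exceeds the actor's cost C.
r to a double first cousin = 0.25 (double first cousins share both grandparent pairs — four paths of length 4: r = 4·(1/2)^4 = 1/4).
r to a full niece or nephew = 1/4 (full aunt/uncle↔niece/nephew: two paths of length 3 through the shared grandparent pair: r = 2·(1/2)^3 = 1/4).
r to a full sibling = 0.5 (full sibs share both parents — two paths of length 2: r = 2·(1/2)^2 = 1/2).
Summing one r·B term per recipient: 3·0.25·0.154 + 1·0.25·0.121 + 2·0.5·0.431 = 0.57675.
0.57675 < 0.83: the indirect benefit is less than the cost.

No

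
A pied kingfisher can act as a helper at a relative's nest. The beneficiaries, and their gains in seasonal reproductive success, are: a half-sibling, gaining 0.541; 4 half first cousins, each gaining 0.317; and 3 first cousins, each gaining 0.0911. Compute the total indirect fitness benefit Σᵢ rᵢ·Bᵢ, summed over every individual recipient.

r to a half-sibling = 0.25 (half-sibs share one parent — one path of length 2: r = (1/2)^2 = 1/4).
r to a half first cousin = 1/16 (half first cousins share one grandparent — one path of length 4: r = (1/2)^4 = 1/16).
r to a first cousin = 0.125 (first cousins share one grandparent pair — two paths of length 4: r = 2·(1/2)^4 = 1/8).
Summing one r·B term per recipient: 1·0.25·0.541 + 4·0.0625·0.317 + 3·0.125·0.0911 = 0.2486625.

0.2486625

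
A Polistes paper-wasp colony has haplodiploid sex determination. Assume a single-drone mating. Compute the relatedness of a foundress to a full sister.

0.75

Haplodiploid full sisters inherit their father's entire haploid genome identically (contributing 1/2) and on average half of their mother's contribution (1/2 · 1/2 = 1/4); r = 1/2 + 1/4 = 3/4.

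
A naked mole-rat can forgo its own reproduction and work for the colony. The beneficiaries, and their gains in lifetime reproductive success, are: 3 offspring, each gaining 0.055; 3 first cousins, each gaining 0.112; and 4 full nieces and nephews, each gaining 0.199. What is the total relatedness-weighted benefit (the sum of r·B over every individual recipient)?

0.3235

r to an offspring = 1/2 (one parent–offspring link: r = (1/2)^1 = 1/2).
r to a first cousin = 0.125 (first cousins share one grandparent pair — two paths of length 4: r = 2·(1/2)^4 = 1/8).
r to a full niece or nephew = 1/4 (full aunt/uncle↔niece/nephew: two paths of length 3 through the shared grandparent pair: r = 2·(1/2)^3 = 1/4).
Summing one r·B term per recipient: 3·0.5·0.055 + 3·0.125·0.112 + 4·0.25·0.199 = 0.3235.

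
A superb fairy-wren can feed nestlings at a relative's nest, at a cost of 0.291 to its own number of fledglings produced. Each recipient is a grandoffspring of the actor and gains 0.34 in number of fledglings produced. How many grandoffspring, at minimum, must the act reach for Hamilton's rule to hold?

4

r to a grandoffspring = 0.25 (two parent–offspring links: r = (1/2)^2 = 1/4).
Hamilton's rule: n·r·B > C  ⇒  n > C/(r·B) = 0.291/(0.25·0.34) = 3.424.
The smallest integer exceeding 3.424 is 4.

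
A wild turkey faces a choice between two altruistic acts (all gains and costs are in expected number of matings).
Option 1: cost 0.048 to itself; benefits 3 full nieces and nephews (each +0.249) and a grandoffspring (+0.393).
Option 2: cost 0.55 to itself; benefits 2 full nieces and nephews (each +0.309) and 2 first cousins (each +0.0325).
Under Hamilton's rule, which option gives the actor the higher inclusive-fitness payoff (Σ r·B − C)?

Option 1: r to a full niece or nephew = 0.25.
Option 1: r to a grandoffspring = 0.25.
Option 1: Σ r·B − C = (3·0.25·0.249 + 1·0.25·0.393) − 0.048 = 0.237.
Option 2: r to a full niece or nephew = 0.25.
Option 2: r to a first cousin = 0.125.
Option 2: Σ r·B − C = (2·0.25·0.309 + 2·0.125·0.0325) − 0.55 = -0.387375.
Option 1 has the higher net inclusive-fitness payoff.

Option 1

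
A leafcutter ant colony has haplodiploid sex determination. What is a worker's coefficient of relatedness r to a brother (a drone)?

Her haploid brother carries none of their father's genes and a random half of their mother's genome; that half matches the maternal half of her own genome with probability 1/2: r = 1/2 · 1/2 = 1/4.

0.25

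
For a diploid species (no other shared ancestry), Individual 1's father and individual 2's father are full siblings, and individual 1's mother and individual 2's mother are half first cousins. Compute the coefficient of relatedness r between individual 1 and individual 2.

Wright's path rule: contributions from independent ancestry routes add.
Individual 1 and individual 2 are related in two ways: first cousins through their fathers (r = 1/8) and half second cousins through their mothers (r = 1/64).
r = 1/8 + 1/64 = 9/64 = 0.140625.

0.140625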